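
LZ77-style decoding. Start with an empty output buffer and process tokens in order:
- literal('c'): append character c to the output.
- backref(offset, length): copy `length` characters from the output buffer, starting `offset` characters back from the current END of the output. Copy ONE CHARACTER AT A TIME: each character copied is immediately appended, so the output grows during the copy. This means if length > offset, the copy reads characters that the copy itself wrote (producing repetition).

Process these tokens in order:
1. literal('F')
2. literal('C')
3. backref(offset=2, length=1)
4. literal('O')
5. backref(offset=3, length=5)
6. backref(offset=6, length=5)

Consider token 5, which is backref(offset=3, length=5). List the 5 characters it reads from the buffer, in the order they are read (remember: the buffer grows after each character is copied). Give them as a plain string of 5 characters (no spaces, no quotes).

Answer: CFOCF

Derivation:
Token 1: literal('F'). Output: "F"
Token 2: literal('C'). Output: "FC"
Token 3: backref(off=2, len=1). Copied 'F' from pos 0. Output: "FCF"
Token 4: literal('O'). Output: "FCFO"
Token 5: backref(off=3, len=5). Buffer before: "FCFO" (len 4)
  byte 1: read out[1]='C', append. Buffer now: "FCFOC"
  byte 2: read out[2]='F', append. Buffer now: "FCFOCF"
  byte 3: read out[3]='O', append. Buffer now: "FCFOCFO"
  byte 4: read out[4]='C', append. Buffer now: "FCFOCFOC"
  byte 5: read out[5]='F', append. Buffer now: "FCFOCFOCF"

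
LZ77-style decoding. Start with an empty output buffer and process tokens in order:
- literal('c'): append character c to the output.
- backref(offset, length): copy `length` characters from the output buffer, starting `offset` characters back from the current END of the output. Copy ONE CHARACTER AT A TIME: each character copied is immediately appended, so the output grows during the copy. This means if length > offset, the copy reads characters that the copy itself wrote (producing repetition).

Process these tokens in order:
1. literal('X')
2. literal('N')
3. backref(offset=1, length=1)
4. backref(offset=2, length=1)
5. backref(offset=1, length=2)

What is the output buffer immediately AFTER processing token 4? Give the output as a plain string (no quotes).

Answer: XNNN

Derivation:
Token 1: literal('X'). Output: "X"
Token 2: literal('N'). Output: "XN"
Token 3: backref(off=1, len=1). Copied 'N' from pos 1. Output: "XNN"
Token 4: backref(off=2, len=1). Copied 'N' from pos 1. Output: "XNNN"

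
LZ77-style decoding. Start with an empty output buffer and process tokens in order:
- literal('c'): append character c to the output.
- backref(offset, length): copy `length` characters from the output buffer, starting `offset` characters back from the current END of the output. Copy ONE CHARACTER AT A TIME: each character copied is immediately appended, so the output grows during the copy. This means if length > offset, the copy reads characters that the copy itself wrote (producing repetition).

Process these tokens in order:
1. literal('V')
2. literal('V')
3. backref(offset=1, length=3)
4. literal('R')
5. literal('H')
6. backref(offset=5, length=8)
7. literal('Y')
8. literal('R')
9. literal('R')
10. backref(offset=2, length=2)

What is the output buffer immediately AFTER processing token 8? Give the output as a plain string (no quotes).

Answer: VVVVVRHVVVRHVVVYR

Derivation:
Token 1: literal('V'). Output: "V"
Token 2: literal('V'). Output: "VV"
Token 3: backref(off=1, len=3) (overlapping!). Copied 'VVV' from pos 1. Output: "VVVVV"
Token 4: literal('R'). Output: "VVVVVR"
Token 5: literal('H'). Output: "VVVVVRH"
Token 6: backref(off=5, len=8) (overlapping!). Copied 'VVVRHVVV' from pos 2. Output: "VVVVVRHVVVRHVVV"
Token 7: literal('Y'). Output: "VVVVVRHVVVRHVVVY"
Token 8: literal('R'). Output: "VVVVVRHVVVRHVVVYR"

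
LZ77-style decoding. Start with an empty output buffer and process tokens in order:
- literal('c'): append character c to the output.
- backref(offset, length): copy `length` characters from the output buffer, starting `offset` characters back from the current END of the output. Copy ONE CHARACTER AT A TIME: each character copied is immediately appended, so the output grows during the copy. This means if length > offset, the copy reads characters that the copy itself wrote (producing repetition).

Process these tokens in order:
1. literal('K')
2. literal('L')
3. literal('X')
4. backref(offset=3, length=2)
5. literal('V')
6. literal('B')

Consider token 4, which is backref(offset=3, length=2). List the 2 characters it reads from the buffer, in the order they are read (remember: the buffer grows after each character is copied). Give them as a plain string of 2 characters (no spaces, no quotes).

Token 1: literal('K'). Output: "K"
Token 2: literal('L'). Output: "KL"
Token 3: literal('X'). Output: "KLX"
Token 4: backref(off=3, len=2). Buffer before: "KLX" (len 3)
  byte 1: read out[0]='K', append. Buffer now: "KLXK"
  byte 2: read out[1]='L', append. Buffer now: "KLXKL"

Answer: KL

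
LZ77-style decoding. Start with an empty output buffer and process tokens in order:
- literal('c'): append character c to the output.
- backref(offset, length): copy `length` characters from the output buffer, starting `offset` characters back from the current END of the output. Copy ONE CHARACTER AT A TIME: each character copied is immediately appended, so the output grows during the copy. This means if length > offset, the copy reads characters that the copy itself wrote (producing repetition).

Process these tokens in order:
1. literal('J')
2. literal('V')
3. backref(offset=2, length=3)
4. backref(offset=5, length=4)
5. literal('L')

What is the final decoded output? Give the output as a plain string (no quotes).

Answer: JVJVJJVJVL

Derivation:
Token 1: literal('J'). Output: "J"
Token 2: literal('V'). Output: "JV"
Token 3: backref(off=2, len=3) (overlapping!). Copied 'JVJ' from pos 0. Output: "JVJVJ"
Token 4: backref(off=5, len=4). Copied 'JVJV' from pos 0. Output: "JVJVJJVJV"
Token 5: literal('L'). Output: "JVJVJJVJVL"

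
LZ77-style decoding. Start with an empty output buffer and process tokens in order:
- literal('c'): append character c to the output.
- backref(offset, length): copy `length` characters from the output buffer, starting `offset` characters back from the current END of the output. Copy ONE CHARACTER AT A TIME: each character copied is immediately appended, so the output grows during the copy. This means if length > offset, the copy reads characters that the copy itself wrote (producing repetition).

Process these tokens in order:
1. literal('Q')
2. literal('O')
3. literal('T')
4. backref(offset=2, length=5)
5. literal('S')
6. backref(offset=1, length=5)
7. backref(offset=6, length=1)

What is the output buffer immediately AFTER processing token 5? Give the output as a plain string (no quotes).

Token 1: literal('Q'). Output: "Q"
Token 2: literal('O'). Output: "QO"
Token 3: literal('T'). Output: "QOT"
Token 4: backref(off=2, len=5) (overlapping!). Copied 'OTOTO' from pos 1. Output: "QOTOTOTO"
Token 5: literal('S'). Output: "QOTOTOTOS"

Answer: QOTOTOTOS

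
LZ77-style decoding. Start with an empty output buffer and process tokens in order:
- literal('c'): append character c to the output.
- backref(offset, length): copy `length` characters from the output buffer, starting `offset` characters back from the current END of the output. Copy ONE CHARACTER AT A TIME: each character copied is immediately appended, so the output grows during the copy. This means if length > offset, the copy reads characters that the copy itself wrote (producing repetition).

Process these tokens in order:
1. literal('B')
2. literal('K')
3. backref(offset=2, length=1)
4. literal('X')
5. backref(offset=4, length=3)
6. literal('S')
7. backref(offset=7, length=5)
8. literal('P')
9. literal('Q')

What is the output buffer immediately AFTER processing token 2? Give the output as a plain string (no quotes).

Token 1: literal('B'). Output: "B"
Token 2: literal('K'). Output: "BK"

Answer: BK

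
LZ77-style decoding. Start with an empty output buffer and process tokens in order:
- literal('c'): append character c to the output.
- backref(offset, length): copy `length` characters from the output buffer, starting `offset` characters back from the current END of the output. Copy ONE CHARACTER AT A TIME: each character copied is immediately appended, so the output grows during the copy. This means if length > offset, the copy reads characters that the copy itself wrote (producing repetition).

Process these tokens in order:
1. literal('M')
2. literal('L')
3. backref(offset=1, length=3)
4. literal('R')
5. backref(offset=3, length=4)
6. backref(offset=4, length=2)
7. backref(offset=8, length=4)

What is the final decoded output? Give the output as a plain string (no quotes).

Answer: MLLLLRLLRLLLLRLL

Derivation:
Token 1: literal('M'). Output: "M"
Token 2: literal('L'). Output: "ML"
Token 3: backref(off=1, len=3) (overlapping!). Copied 'LLL' from pos 1. Output: "MLLLL"
Token 4: literal('R'). Output: "MLLLLR"
Token 5: backref(off=3, len=4) (overlapping!). Copied 'LLRL' from pos 3. Output: "MLLLLRLLRL"
Token 6: backref(off=4, len=2). Copied 'LL' from pos 6. Output: "MLLLLRLLRLLL"
Token 7: backref(off=8, len=4). Copied 'LRLL' from pos 4. Output: "MLLLLRLLRLLLLRLL"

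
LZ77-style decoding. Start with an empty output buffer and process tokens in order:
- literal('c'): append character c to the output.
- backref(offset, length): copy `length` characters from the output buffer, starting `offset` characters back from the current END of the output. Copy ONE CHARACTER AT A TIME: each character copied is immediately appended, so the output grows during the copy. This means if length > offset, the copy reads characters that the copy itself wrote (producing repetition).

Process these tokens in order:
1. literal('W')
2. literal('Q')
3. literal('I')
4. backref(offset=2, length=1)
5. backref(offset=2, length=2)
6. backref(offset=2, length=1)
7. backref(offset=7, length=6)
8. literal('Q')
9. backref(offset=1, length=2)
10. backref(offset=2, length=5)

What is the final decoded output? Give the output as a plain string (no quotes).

Token 1: literal('W'). Output: "W"
Token 2: literal('Q'). Output: "WQ"
Token 3: literal('I'). Output: "WQI"
Token 4: backref(off=2, len=1). Copied 'Q' from pos 1. Output: "WQIQ"
Token 5: backref(off=2, len=2). Copied 'IQ' from pos 2. Output: "WQIQIQ"
Token 6: backref(off=2, len=1). Copied 'I' from pos 4. Output: "WQIQIQI"
Token 7: backref(off=7, len=6). Copied 'WQIQIQ' from pos 0. Output: "WQIQIQIWQIQIQ"
Token 8: literal('Q'). Output: "WQIQIQIWQIQIQQ"
Token 9: backref(off=1, len=2) (overlapping!). Copied 'QQ' from pos 13. Output: "WQIQIQIWQIQIQQQQ"
Token 10: backref(off=2, len=5) (overlapping!). Copied 'QQQQQ' from pos 14. Output: "WQIQIQIWQIQIQQQQQQQQQ"

Answer: WQIQIQIWQIQIQQQQQQQQQ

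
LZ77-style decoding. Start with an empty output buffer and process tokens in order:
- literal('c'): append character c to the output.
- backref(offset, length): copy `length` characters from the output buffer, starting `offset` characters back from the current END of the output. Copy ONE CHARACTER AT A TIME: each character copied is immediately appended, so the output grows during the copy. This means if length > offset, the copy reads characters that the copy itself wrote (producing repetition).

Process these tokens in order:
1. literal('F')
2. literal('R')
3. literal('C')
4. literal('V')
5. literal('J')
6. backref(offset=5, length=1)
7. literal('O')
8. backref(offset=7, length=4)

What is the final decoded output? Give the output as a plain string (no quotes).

Answer: FRCVJFOFRCV

Derivation:
Token 1: literal('F'). Output: "F"
Token 2: literal('R'). Output: "FR"
Token 3: literal('C'). Output: "FRC"
Token 4: literal('V'). Output: "FRCV"
Token 5: literal('J'). Output: "FRCVJ"
Token 6: backref(off=5, len=1). Copied 'F' from pos 0. Output: "FRCVJF"
Token 7: literal('O'). Output: "FRCVJFO"
Token 8: backref(off=7, len=4). Copied 'FRCV' from pos 0. Output: "FRCVJFOFRCV"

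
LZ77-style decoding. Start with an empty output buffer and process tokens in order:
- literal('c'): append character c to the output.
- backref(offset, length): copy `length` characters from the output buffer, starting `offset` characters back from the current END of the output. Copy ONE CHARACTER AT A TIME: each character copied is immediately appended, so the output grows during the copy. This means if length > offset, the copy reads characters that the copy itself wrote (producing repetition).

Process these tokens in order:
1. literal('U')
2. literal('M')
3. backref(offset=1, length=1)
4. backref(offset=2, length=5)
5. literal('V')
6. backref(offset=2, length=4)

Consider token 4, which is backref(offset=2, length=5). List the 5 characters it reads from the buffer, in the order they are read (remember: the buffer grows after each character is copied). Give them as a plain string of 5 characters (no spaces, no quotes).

Answer: MMMMM

Derivation:
Token 1: literal('U'). Output: "U"
Token 2: literal('M'). Output: "UM"
Token 3: backref(off=1, len=1). Copied 'M' from pos 1. Output: "UMM"
Token 4: backref(off=2, len=5). Buffer before: "UMM" (len 3)
  byte 1: read out[1]='M', append. Buffer now: "UMMM"
  byte 2: read out[2]='M', append. Buffer now: "UMMMM"
  byte 3: read out[3]='M', append. Buffer now: "UMMMMM"
  byte 4: read out[4]='M', append. Buffer now: "UMMMMMM"
  byte 5: read out[5]='M', append. Buffer now: "UMMMMMMM"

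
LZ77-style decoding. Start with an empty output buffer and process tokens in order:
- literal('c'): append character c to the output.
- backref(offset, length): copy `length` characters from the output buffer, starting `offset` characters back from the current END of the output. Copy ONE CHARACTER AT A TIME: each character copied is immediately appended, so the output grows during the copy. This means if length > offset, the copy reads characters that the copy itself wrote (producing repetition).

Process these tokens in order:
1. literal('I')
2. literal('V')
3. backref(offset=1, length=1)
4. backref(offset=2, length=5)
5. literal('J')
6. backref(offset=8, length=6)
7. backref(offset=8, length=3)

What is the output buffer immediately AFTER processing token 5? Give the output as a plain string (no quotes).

Token 1: literal('I'). Output: "I"
Token 2: literal('V'). Output: "IV"
Token 3: backref(off=1, len=1). Copied 'V' from pos 1. Output: "IVV"
Token 4: backref(off=2, len=5) (overlapping!). Copied 'VVVVV' from pos 1. Output: "IVVVVVVV"
Token 5: literal('J'). Output: "IVVVVVVVJ"

Answer: IVVVVVVVJ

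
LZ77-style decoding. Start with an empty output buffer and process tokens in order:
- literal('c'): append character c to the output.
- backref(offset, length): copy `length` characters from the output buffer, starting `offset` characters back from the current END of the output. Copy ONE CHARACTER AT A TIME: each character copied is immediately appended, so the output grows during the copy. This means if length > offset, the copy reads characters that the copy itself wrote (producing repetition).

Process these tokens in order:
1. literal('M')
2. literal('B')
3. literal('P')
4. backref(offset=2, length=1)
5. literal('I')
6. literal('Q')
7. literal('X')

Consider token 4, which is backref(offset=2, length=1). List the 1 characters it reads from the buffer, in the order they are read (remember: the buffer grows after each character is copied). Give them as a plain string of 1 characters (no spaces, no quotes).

Token 1: literal('M'). Output: "M"
Token 2: literal('B'). Output: "MB"
Token 3: literal('P'). Output: "MBP"
Token 4: backref(off=2, len=1). Buffer before: "MBP" (len 3)
  byte 1: read out[1]='B', append. Buffer now: "MBPB"

Answer: B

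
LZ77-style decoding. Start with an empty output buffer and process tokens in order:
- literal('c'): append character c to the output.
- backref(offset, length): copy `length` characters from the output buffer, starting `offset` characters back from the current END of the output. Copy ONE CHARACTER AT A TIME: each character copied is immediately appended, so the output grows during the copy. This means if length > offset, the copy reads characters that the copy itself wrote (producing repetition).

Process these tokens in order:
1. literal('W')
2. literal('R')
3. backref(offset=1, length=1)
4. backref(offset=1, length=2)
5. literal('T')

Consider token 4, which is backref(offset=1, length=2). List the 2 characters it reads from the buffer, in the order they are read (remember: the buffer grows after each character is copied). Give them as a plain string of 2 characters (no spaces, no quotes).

Answer: RR

Derivation:
Token 1: literal('W'). Output: "W"
Token 2: literal('R'). Output: "WR"
Token 3: backref(off=1, len=1). Copied 'R' from pos 1. Output: "WRR"
Token 4: backref(off=1, len=2). Buffer before: "WRR" (len 3)
  byte 1: read out[2]='R', append. Buffer now: "WRRR"
  byte 2: read out[3]='R', append. Buffer now: "WRRRR"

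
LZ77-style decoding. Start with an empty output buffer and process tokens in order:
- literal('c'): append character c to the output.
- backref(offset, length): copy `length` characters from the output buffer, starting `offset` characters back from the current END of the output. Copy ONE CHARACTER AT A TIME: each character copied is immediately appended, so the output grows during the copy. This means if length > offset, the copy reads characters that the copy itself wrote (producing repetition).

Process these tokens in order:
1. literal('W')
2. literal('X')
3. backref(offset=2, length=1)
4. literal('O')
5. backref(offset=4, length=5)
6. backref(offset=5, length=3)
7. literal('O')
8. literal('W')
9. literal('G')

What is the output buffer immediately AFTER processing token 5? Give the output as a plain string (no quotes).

Token 1: literal('W'). Output: "W"
Token 2: literal('X'). Output: "WX"
Token 3: backref(off=2, len=1). Copied 'W' from pos 0. Output: "WXW"
Token 4: literal('O'). Output: "WXWO"
Token 5: backref(off=4, len=5) (overlapping!). Copied 'WXWOW' from pos 0. Output: "WXWOWXWOW"

Answer: WXWOWXWOW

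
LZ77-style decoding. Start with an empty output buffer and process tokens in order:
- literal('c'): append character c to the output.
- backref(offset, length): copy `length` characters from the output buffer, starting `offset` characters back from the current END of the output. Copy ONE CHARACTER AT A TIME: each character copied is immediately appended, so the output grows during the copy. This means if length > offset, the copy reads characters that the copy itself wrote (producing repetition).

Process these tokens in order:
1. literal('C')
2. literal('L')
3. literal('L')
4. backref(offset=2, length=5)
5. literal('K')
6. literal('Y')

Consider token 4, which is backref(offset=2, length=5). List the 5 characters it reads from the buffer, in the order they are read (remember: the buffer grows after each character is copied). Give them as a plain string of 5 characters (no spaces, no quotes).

Answer: LLLLL

Derivation:
Token 1: literal('C'). Output: "C"
Token 2: literal('L'). Output: "CL"
Token 3: literal('L'). Output: "CLL"
Token 4: backref(off=2, len=5). Buffer before: "CLL" (len 3)
  byte 1: read out[1]='L', append. Buffer now: "CLLL"
  byte 2: read out[2]='L', append. Buffer now: "CLLLL"
  byte 3: read out[3]='L', append. Buffer now: "CLLLLL"
  byte 4: read out[4]='L', append. Buffer now: "CLLLLLL"
  byte 5: read out[5]='L', append. Buffer now: "CLLLLLLL"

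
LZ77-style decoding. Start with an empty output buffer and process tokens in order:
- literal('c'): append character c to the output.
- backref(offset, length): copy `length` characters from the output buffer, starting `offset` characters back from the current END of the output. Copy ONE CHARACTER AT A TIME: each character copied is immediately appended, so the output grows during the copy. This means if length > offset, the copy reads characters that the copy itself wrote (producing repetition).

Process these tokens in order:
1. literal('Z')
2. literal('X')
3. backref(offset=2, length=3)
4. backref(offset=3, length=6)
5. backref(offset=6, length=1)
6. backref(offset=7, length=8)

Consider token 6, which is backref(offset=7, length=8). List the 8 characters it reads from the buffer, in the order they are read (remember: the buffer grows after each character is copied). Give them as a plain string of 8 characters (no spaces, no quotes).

Token 1: literal('Z'). Output: "Z"
Token 2: literal('X'). Output: "ZX"
Token 3: backref(off=2, len=3) (overlapping!). Copied 'ZXZ' from pos 0. Output: "ZXZXZ"
Token 4: backref(off=3, len=6) (overlapping!). Copied 'ZXZZXZ' from pos 2. Output: "ZXZXZZXZZXZ"
Token 5: backref(off=6, len=1). Copied 'Z' from pos 5. Output: "ZXZXZZXZZXZZ"
Token 6: backref(off=7, len=8). Buffer before: "ZXZXZZXZZXZZ" (len 12)
  byte 1: read out[5]='Z', append. Buffer now: "ZXZXZZXZZXZZZ"
  byte 2: read out[6]='X', append. Buffer now: "ZXZXZZXZZXZZZX"
  byte 3: read out[7]='Z', append. Buffer now: "ZXZXZZXZZXZZZXZ"
  byte 4: read out[8]='Z', append. Buffer now: "ZXZXZZXZZXZZZXZZ"
  byte 5: read out[9]='X', append. Buffer now: "ZXZXZZXZZXZZZXZZX"
  byte 6: read out[10]='Z', append. Buffer now: "ZXZXZZXZZXZZZXZZXZ"
  byte 7: read out[11]='Z', append. Buffer now: "ZXZXZZXZZXZZZXZZXZZ"
  byte 8: read out[12]='Z', append. Buffer now: "ZXZXZZXZZXZZZXZZXZZZ"

Answer: ZXZZXZZZ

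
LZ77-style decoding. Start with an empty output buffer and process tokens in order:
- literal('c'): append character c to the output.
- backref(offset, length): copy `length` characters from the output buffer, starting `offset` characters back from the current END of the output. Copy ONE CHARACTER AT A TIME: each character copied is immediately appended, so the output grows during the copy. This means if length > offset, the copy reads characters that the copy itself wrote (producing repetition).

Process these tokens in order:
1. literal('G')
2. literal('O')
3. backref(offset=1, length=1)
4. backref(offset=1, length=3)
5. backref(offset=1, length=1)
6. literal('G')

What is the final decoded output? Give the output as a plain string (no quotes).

Answer: GOOOOOOG

Derivation:
Token 1: literal('G'). Output: "G"
Token 2: literal('O'). Output: "GO"
Token 3: backref(off=1, len=1). Copied 'O' from pos 1. Output: "GOO"
Token 4: backref(off=1, len=3) (overlapping!). Copied 'OOO' from pos 2. Output: "GOOOOO"
Token 5: backref(off=1, len=1). Copied 'O' from pos 5. Output: "GOOOOOO"
Token 6: literal('G'). Output: "GOOOOOOG"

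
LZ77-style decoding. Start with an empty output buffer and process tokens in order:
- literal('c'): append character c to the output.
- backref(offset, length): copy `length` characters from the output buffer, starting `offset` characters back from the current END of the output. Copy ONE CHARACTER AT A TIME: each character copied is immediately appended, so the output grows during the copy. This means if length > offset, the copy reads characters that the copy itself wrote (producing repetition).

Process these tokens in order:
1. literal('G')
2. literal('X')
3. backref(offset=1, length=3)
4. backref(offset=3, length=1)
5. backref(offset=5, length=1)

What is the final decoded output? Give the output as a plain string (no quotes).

Token 1: literal('G'). Output: "G"
Token 2: literal('X'). Output: "GX"
Token 3: backref(off=1, len=3) (overlapping!). Copied 'XXX' from pos 1. Output: "GXXXX"
Token 4: backref(off=3, len=1). Copied 'X' from pos 2. Output: "GXXXXX"
Token 5: backref(off=5, len=1). Copied 'X' from pos 1. Output: "GXXXXXX"

Answer: GXXXXXX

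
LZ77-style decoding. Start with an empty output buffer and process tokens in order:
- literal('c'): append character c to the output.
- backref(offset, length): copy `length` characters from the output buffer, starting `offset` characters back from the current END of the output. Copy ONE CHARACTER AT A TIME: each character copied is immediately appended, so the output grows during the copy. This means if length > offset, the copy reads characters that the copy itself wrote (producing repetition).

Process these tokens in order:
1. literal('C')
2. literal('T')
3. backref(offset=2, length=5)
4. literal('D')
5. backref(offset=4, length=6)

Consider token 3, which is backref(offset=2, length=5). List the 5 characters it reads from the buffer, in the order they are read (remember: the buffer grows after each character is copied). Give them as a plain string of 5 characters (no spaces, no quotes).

Answer: CTCTC

Derivation:
Token 1: literal('C'). Output: "C"
Token 2: literal('T'). Output: "CT"
Token 3: backref(off=2, len=5). Buffer before: "CT" (len 2)
  byte 1: read out[0]='C', append. Buffer now: "CTC"
  byte 2: read out[1]='T', append. Buffer now: "CTCT"
  byte 3: read out[2]='C', append. Buffer now: "CTCTC"
  byte 4: read out[3]='T', append. Buffer now: "CTCTCT"
  byte 5: read out[4]='C', append. Buffer now: "CTCTCTC"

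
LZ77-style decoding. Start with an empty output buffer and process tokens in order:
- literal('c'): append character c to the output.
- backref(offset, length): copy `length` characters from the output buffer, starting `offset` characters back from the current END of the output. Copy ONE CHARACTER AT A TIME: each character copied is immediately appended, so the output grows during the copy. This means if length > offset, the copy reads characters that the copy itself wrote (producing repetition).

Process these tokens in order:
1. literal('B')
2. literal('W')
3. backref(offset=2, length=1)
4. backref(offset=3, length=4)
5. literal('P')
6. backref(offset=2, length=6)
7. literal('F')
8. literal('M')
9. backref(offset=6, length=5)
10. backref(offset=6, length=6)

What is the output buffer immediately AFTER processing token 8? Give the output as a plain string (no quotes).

Answer: BWBBWBBPBPBPBPFM

Derivation:
Token 1: literal('B'). Output: "B"
Token 2: literal('W'). Output: "BW"
Token 3: backref(off=2, len=1). Copied 'B' from pos 0. Output: "BWB"
Token 4: backref(off=3, len=4) (overlapping!). Copied 'BWBB' from pos 0. Output: "BWBBWBB"
Token 5: literal('P'). Output: "BWBBWBBP"
Token 6: backref(off=2, len=6) (overlapping!). Copied 'BPBPBP' from pos 6. Output: "BWBBWBBPBPBPBP"
Token 7: literal('F'). Output: "BWBBWBBPBPBPBPF"
Token 8: literal('M'). Output: "BWBBWBBPBPBPBPFM"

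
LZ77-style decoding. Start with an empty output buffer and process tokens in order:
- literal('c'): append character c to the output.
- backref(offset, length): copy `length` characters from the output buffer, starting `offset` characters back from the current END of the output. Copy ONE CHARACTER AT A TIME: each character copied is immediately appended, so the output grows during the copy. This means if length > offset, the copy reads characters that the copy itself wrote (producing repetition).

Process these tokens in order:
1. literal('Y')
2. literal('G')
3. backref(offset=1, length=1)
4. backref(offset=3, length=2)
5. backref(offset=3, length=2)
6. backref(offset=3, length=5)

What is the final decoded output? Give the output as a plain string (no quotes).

Answer: YGGYGGYGGYGG

Derivation:
Token 1: literal('Y'). Output: "Y"
Token 2: literal('G'). Output: "YG"
Token 3: backref(off=1, len=1). Copied 'G' from pos 1. Output: "YGG"
Token 4: backref(off=3, len=2). Copied 'YG' from pos 0. Output: "YGGYG"
Token 5: backref(off=3, len=2). Copied 'GY' from pos 2. Output: "YGGYGGY"
Token 6: backref(off=3, len=5) (overlapping!). Copied 'GGYGG' from pos 4. Output: "YGGYGGYGGYGG"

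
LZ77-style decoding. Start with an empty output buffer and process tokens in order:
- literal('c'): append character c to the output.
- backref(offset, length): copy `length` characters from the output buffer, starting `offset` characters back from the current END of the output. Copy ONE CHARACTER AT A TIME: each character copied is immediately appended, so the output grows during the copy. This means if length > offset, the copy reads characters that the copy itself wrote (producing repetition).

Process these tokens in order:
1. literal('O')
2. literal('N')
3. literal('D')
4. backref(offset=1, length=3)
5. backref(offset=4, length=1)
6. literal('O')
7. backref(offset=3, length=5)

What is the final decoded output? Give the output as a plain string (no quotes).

Answer: ONDDDDDODDODD

Derivation:
Token 1: literal('O'). Output: "O"
Token 2: literal('N'). Output: "ON"
Token 3: literal('D'). Output: "OND"
Token 4: backref(off=1, len=3) (overlapping!). Copied 'DDD' from pos 2. Output: "ONDDDD"
Token 5: backref(off=4, len=1). Copied 'D' from pos 2. Output: "ONDDDDD"
Token 6: literal('O'). Output: "ONDDDDDO"
Token 7: backref(off=3, len=5) (overlapping!). Copied 'DDODD' from pos 5. Output: "ONDDDDDODDODD"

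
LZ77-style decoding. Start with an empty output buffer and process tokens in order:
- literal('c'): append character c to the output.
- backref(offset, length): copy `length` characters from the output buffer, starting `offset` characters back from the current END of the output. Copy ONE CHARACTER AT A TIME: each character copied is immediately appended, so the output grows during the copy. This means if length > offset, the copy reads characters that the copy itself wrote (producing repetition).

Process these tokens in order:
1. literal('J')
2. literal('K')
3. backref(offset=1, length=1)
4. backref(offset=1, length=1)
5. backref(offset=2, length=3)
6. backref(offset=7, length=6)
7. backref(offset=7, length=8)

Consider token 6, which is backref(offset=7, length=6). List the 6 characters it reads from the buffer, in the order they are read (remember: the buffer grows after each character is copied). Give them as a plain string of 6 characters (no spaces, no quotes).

Answer: JKKKKK

Derivation:
Token 1: literal('J'). Output: "J"
Token 2: literal('K'). Output: "JK"
Token 3: backref(off=1, len=1). Copied 'K' from pos 1. Output: "JKK"
Token 4: backref(off=1, len=1). Copied 'K' from pos 2. Output: "JKKK"
Token 5: backref(off=2, len=3) (overlapping!). Copied 'KKK' from pos 2. Output: "JKKKKKK"
Token 6: backref(off=7, len=6). Buffer before: "JKKKKKK" (len 7)
  byte 1: read out[0]='J', append. Buffer now: "JKKKKKKJ"
  byte 2: read out[1]='K', append. Buffer now: "JKKKKKKJK"
  byte 3: read out[2]='K', append. Buffer now: "JKKKKKKJKK"
  byte 4: read out[3]='K', append. Buffer now: "JKKKKKKJKKK"
  byte 5: read out[4]='K', append. Buffer now: "JKKKKKKJKKKK"
  byte 6: read out[5]='K', append. Buffer now: "JKKKKKKJKKKKK"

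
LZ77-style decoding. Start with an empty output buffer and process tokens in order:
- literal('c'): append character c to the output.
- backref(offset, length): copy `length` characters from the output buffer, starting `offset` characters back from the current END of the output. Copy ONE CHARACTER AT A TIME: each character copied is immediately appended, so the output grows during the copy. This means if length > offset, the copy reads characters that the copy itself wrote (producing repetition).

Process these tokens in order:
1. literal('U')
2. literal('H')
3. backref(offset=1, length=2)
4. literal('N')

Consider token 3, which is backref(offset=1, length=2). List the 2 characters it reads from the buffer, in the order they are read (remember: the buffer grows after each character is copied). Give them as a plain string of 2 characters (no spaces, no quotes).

Answer: HH

Derivation:
Token 1: literal('U'). Output: "U"
Token 2: literal('H'). Output: "UH"
Token 3: backref(off=1, len=2). Buffer before: "UH" (len 2)
  byte 1: read out[1]='H', append. Buffer now: "UHH"
  byte 2: read out[2]='H', append. Buffer now: "UHHH"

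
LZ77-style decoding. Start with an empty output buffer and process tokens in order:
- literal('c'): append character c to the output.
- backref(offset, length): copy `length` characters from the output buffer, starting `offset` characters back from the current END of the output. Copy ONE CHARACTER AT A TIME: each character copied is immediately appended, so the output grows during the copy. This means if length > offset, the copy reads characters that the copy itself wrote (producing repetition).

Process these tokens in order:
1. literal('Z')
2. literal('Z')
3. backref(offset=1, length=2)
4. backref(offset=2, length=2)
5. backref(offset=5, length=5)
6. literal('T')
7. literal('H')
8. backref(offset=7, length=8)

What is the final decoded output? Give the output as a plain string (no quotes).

Answer: ZZZZZZZZZZZTHZZZZZTHZ

Derivation:
Token 1: literal('Z'). Output: "Z"
Token 2: literal('Z'). Output: "ZZ"
Token 3: backref(off=1, len=2) (overlapping!). Copied 'ZZ' from pos 1. Output: "ZZZZ"
Token 4: backref(off=2, len=2). Copied 'ZZ' from pos 2. Output: "ZZZZZZ"
Token 5: backref(off=5, len=5). Copied 'ZZZZZ' from pos 1. Output: "ZZZZZZZZZZZ"
Token 6: literal('T'). Output: "ZZZZZZZZZZZT"
Token 7: literal('H'). Output: "ZZZZZZZZZZZTH"
Token 8: backref(off=7, len=8) (overlapping!). Copied 'ZZZZZTHZ' from pos 6. Output: "ZZZZZZZZZZZTHZZZZZTHZ"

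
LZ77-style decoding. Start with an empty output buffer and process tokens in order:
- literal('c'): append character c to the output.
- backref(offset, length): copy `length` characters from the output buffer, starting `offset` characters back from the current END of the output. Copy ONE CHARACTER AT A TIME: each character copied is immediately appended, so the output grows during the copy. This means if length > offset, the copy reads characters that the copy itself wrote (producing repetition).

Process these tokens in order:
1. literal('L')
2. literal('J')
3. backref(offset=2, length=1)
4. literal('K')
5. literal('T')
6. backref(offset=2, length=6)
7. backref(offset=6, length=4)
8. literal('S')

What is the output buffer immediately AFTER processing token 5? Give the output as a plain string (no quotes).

Answer: LJLKT

Derivation:
Token 1: literal('L'). Output: "L"
Token 2: literal('J'). Output: "LJ"
Token 3: backref(off=2, len=1). Copied 'L' from pos 0. Output: "LJL"
Token 4: literal('K'). Output: "LJLK"
Token 5: literal('T'). Output: "LJLKT"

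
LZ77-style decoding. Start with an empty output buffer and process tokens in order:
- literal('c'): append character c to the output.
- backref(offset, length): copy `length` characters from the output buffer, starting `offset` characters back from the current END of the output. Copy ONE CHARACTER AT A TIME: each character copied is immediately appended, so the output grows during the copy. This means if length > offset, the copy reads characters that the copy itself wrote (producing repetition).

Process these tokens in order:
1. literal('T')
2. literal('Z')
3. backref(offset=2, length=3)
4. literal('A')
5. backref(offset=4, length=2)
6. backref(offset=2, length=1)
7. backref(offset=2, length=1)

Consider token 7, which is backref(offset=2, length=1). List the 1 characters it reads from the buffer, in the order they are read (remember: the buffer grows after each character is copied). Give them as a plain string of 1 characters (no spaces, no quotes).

Answer: Z

Derivation:
Token 1: literal('T'). Output: "T"
Token 2: literal('Z'). Output: "TZ"
Token 3: backref(off=2, len=3) (overlapping!). Copied 'TZT' from pos 0. Output: "TZTZT"
Token 4: literal('A'). Output: "TZTZTA"
Token 5: backref(off=4, len=2). Copied 'TZ' from pos 2. Output: "TZTZTATZ"
Token 6: backref(off=2, len=1). Copied 'T' from pos 6. Output: "TZTZTATZT"
Token 7: backref(off=2, len=1). Buffer before: "TZTZTATZT" (len 9)
  byte 1: read out[7]='Z', append. Buffer now: "TZTZTATZTZ"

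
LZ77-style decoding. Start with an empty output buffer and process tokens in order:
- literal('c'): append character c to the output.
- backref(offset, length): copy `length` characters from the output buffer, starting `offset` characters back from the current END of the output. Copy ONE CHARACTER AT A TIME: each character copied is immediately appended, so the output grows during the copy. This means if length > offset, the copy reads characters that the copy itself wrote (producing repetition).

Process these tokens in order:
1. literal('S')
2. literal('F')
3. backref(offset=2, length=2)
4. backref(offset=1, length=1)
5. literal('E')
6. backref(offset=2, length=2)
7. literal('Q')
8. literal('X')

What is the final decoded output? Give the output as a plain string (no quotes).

Token 1: literal('S'). Output: "S"
Token 2: literal('F'). Output: "SF"
Token 3: backref(off=2, len=2). Copied 'SF' from pos 0. Output: "SFSF"
Token 4: backref(off=1, len=1). Copied 'F' from pos 3. Output: "SFSFF"
Token 5: literal('E'). Output: "SFSFFE"
Token 6: backref(off=2, len=2). Copied 'FE' from pos 4. Output: "SFSFFEFE"
Token 7: literal('Q'). Output: "SFSFFEFEQ"
Token 8: literal('X'). Output: "SFSFFEFEQX"

Answer: SFSFFEFEQX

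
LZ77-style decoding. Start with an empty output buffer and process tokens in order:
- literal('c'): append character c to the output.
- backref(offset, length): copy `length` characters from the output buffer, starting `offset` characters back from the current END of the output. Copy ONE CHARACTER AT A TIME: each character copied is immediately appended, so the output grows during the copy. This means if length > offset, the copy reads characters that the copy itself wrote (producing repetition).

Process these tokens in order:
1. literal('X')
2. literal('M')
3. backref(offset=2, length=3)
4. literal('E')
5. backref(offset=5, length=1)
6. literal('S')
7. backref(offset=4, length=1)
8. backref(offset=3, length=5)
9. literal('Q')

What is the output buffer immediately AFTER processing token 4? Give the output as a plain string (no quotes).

Token 1: literal('X'). Output: "X"
Token 2: literal('M'). Output: "XM"
Token 3: backref(off=2, len=3) (overlapping!). Copied 'XMX' from pos 0. Output: "XMXMX"
Token 4: literal('E'). Output: "XMXMXE"

Answer: XMXMXE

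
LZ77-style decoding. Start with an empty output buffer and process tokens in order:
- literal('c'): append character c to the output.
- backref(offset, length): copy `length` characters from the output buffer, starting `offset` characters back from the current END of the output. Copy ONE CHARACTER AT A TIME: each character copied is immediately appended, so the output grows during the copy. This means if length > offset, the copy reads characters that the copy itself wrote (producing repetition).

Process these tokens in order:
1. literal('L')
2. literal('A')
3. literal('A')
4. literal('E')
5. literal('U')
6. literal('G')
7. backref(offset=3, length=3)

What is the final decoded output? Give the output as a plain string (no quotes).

Answer: LAAEUGEUG

Derivation:
Token 1: literal('L'). Output: "L"
Token 2: literal('A'). Output: "LA"
Token 3: literal('A'). Output: "LAA"
Token 4: literal('E'). Output: "LAAE"
Token 5: literal('U'). Output: "LAAEU"
Token 6: literal('G'). Output: "LAAEUG"
Token 7: backref(off=3, len=3). Copied 'EUG' from pos 3. Output: "LAAEUGEUG"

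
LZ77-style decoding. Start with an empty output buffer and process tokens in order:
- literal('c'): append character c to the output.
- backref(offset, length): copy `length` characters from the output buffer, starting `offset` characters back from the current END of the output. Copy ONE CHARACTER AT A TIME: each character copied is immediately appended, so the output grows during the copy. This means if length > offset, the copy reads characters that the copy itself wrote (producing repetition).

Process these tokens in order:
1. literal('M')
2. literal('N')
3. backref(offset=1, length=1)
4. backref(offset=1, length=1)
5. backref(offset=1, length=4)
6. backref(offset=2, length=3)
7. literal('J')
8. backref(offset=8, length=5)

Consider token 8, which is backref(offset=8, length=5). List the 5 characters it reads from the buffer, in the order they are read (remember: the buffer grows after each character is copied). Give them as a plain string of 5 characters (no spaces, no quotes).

Token 1: literal('M'). Output: "M"
Token 2: literal('N'). Output: "MN"
Token 3: backref(off=1, len=1). Copied 'N' from pos 1. Output: "MNN"
Token 4: backref(off=1, len=1). Copied 'N' from pos 2. Output: "MNNN"
Token 5: backref(off=1, len=4) (overlapping!). Copied 'NNNN' from pos 3. Output: "MNNNNNNN"
Token 6: backref(off=2, len=3) (overlapping!). Copied 'NNN' from pos 6. Output: "MNNNNNNNNNN"
Token 7: literal('J'). Output: "MNNNNNNNNNNJ"
Token 8: backref(off=8, len=5). Buffer before: "MNNNNNNNNNNJ" (len 12)
  byte 1: read out[4]='N', append. Buffer now: "MNNNNNNNNNNJN"
  byte 2: read out[5]='N', append. Buffer now: "MNNNNNNNNNNJNN"
  byte 3: read out[6]='N', append. Buffer now: "MNNNNNNNNNNJNNN"
  byte 4: read out[7]='N', append. Buffer now: "MNNNNNNNNNNJNNNN"
  byte 5: read out[8]='N', append. Buffer now: "MNNNNNNNNNNJNNNNN"

Answer: NNNNN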